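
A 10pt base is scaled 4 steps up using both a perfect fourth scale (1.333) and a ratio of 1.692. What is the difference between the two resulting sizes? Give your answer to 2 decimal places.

50.39pt

Perfect fourth: 10.0 × 1.333⁴ = 31.5733pt
At 1.692: 10.0 × 1.692⁴ = 81.9599pt
Difference: 81.9599 − 31.5733 = 50.3866pt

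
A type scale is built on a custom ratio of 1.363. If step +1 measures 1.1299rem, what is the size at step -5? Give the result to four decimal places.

Moving from step +1 to step -5 is 6 steps down, so divide by r⁶.
1.1299 ÷ 1.363⁶ = 1.1299 ÷ 6.41173 ≈ 0.1762

0.1762rem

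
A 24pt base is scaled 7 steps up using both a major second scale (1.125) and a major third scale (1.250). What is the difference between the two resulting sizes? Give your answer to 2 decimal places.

59.70pt

Major second: 24.0 × 1.125⁷ = 54.7367pt
Major third: 24.0 × 1.250⁷ = 114.4409pt
Difference: 114.4409 − 54.7367 = 59.7042pt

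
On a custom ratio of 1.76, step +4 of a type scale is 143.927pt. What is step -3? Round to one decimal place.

143.927 ÷ 1.76⁷ = 143.927 ÷ 52.31048 ≈ 2.751

2.8pt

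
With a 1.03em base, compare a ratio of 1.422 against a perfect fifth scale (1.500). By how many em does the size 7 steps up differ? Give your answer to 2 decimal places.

At 1.422: 1.03 × 1.422⁷ = 12.1097em
Perfect fifth: 1.03 × 1.500⁷ = 17.5985em
Difference: 17.5985 − 12.1097 = 5.4888em

5.49em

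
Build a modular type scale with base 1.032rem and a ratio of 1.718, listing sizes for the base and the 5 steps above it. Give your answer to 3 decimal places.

1.032rem, 1.773rem, 3.046rem, 5.233rem, 8.990rem, 15.445rem

Step 0: 1.032rem
Step 1: 1.032 × 1.718 = 1.773
Step 2: 1.032 × 1.718² = 3.046
Step 3: 1.032 × 1.718³ = 5.233
Step 4: 1.032 × 1.718⁴ = 8.990
Step 5: 1.032 × 1.718⁵ = 15.445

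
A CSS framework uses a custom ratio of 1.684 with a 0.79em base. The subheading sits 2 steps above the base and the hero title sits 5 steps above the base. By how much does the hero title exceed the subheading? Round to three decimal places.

8.459em

Step 2: 0.79 × 1.684² = 2.24033em
Step 5: 0.79 × 1.684⁵ = 10.69886em
Difference: 10.69886 − 2.24033 = 8.45853em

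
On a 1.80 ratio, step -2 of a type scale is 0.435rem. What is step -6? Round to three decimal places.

0.041rem

0.435 ÷ 1.80⁴ = 0.435 ÷ 10.49760 ≈ 0.041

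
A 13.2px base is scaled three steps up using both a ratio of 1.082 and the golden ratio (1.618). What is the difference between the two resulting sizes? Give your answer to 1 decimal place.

At 1.082: 13.2 × 1.082³ = 16.721px
Golden ratio: 13.2 × 1.618³ = 55.913px
Difference: 55.913 − 16.721 = 39.192px

39.2px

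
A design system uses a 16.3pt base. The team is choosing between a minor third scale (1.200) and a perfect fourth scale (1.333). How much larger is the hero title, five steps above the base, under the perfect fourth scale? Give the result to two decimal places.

Minor third: 16.3 × 1.200⁵ = 40.5596pt
Perfect fourth: 16.3 × 1.333⁵ = 68.6022pt
Difference: 68.6022 − 40.5596 = 28.0426pt

28.04pt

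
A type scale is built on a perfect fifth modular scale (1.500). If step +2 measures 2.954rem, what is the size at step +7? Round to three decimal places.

2.954 × 1.500⁵ = 2.954 × 7.59375 ≈ 22.432

22.432rem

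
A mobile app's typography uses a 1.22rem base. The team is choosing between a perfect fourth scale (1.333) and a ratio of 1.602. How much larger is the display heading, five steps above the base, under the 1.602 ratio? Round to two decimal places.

7.74rem

Perfect fourth: 1.22 × 1.333⁵ = 5.1346rem
At 1.602: 1.22 × 1.602⁵ = 12.8728rem
Difference: 12.8728 − 5.1346 = 7.7382rem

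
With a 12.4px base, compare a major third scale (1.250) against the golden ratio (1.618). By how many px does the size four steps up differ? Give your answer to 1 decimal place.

54.7px

Major third: 12.4 × 1.250⁴ = 30.273px
Golden ratio: 12.4 × 1.618⁴ = 84.984px
Difference: 84.984 − 30.273 = 54.711px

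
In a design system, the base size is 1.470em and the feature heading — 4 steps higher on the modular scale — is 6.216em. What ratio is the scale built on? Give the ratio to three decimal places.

The ratio satisfies 1.470 × r⁴ = 6.216, so r = (6.216 / 1.470)^(1/4).
r = 4.2286^(1/4) ≈ 1.4340

1.434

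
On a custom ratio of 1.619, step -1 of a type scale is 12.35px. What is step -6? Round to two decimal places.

1.11px

Moving from step -1 to step -6 is 5 steps down, so divide by r⁵.
12.35 ÷ 1.619⁵ = 12.35 ÷ 11.12332 ≈ 1.110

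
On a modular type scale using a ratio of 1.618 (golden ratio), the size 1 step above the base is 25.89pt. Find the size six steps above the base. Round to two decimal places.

287.09pt

Moving from step +1 to step +6 is 5 steps up, so multiply by r⁵.
25.89 × 1.618⁵ = 25.89 × 11.08901 ≈ 287.094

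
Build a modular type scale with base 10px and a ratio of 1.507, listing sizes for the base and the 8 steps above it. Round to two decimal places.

10.00px, 15.07px, 22.71px, 34.22px, 51.58px, 77.73px, 117.13px, 176.52px, 266.01px

Step 0: 10px
Step 1: 10.0 × 1.507 = 15.07
Step 2: 10.0 × 1.507² = 22.71
Step 3: 10.0 × 1.507³ = 34.22
Step 4: 10.0 × 1.507⁴ = 51.58
Step 5: 10.0 × 1.507⁵ = 77.73
Step 6: 10.0 × 1.507⁶ = 117.13
Step 7: 10.0 × 1.507⁷ = 176.52
Step 8: 10.0 × 1.507⁸ = 266.01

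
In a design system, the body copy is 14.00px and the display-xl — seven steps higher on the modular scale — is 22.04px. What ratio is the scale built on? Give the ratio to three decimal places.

1.067

The ratio satisfies 14.00 × r⁷ = 22.04, so r = (22.04 / 14.00)^(1/7).
r = 1.5743^(1/7) ≈ 1.0670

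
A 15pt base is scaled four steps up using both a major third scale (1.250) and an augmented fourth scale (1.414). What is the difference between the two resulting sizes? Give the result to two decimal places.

Major third: 15.0 × 1.250⁴ = 36.6211pt
Augmented fourth: 15.0 × 1.414⁴ = 59.9638pt
Difference: 59.9638 − 36.6211 = 23.3427pt

23.34pt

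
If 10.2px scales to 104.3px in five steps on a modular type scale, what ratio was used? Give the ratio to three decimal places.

1.592

r⁵ = 104.3 / 10.2, so r = (104.3/10.2)^(1/5).
r = 10.2255^(1/5) ≈ 1.5920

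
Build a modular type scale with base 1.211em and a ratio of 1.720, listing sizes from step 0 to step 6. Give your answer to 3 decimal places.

1.211em, 2.083em, 3.583em, 6.162em, 10.599em, 18.230em, 31.356em

Step 0: 1.211em
Step 1: 1.211 × 1.720 = 2.083
Step 2: 1.211 × 1.720² = 3.583
Step 3: 1.211 × 1.720³ = 6.162
Step 4: 1.211 × 1.720⁴ = 10.599
Step 5: 1.211 × 1.720⁵ = 18.230
Step 6: 1.211 × 1.720⁶ = 31.356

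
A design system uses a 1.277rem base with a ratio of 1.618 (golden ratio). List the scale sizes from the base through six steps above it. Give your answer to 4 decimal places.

Step 0: 1.277rem
Step 1: 1.277 × 1.618 = 2.0662
Step 2: 1.277 × 1.618² = 3.3431
Step 3: 1.277 × 1.618³ = 5.4091
Step 4: 1.277 × 1.618⁴ = 8.7520
Step 5: 1.277 × 1.618⁵ = 14.1607
Step 6: 1.277 × 1.618⁶ = 22.9119

1.2770rem, 2.0662rem, 3.3431rem, 5.4091rem, 8.7520rem, 14.1607rem, 22.9119rem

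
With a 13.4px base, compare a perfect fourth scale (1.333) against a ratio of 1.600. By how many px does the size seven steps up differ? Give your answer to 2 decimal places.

Perfect fourth: 13.4 × 1.333⁷ = 100.2111px
At 1.600: 13.4 × 1.600⁷ = 359.7035px
Difference: 359.7035 − 100.2111 = 259.4924px

259.49px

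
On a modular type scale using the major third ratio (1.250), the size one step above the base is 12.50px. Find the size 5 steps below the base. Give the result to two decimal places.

3.28px

The gap is -5 − (1) = -6 steps, so the factor is 1.250^-6.
12.50 ÷ 1.250⁶ = 12.50 ÷ 3.81470 ≈ 3.277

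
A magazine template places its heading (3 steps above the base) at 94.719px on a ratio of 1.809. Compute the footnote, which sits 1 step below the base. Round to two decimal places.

8.84px

94.719 ÷ 1.809⁴ = 94.719 ÷ 10.70913 ≈ 8.845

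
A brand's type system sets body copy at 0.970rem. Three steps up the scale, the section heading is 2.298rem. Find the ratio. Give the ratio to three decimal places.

The ratio satisfies 0.970 × r³ = 2.298, so r = (2.298 / 0.970)^(1/3).
r = 2.3691^(1/3) ≈ 1.3331

1.333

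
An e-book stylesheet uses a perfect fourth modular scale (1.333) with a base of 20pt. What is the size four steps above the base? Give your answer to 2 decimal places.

20.0 × 1.333⁴ = 20.0 × 3.15733 ≈ 63.15

63.15pt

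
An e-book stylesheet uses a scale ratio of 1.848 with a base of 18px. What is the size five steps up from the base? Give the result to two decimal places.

387.96px

18.0 × 1.848⁵ = 18.0 × 21.55310 ≈ 387.96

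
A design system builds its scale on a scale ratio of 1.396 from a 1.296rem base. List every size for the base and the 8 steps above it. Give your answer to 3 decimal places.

1.296rem, 1.809rem, 2.526rem, 3.526rem, 4.922rem, 6.871rem, 9.592rem, 13.391rem, 18.693rem

Step 0: 1.296rem
Step 1: 1.296 × 1.396 = 1.809
Step 2: 1.296 × 1.396² = 2.526
Step 3: 1.296 × 1.396³ = 3.526
Step 4: 1.296 × 1.396⁴ = 4.922
Step 5: 1.296 × 1.396⁵ = 6.871
Step 6: 1.296 × 1.396⁶ = 9.592
Step 7: 1.296 × 1.396⁷ = 13.391
Step 8: 1.296 × 1.396⁸ = 18.693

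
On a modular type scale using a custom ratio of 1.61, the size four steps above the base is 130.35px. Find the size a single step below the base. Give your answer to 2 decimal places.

12.05px

130.35 ÷ 1.61⁵ = 130.35 ÷ 10.81756 ≈ 12.050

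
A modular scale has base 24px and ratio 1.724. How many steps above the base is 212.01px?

4

1.724ⁿ = 212.01 / 24 = 8.8338
n = ln(8.8338) / ln(1.724) = 2.1786 / 0.5446 ≈ 4.00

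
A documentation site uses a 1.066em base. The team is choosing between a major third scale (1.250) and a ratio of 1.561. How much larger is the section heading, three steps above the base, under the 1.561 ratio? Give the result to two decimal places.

1.97em

Major third: 1.066 × 1.250³ = 2.0820em
At 1.561: 1.066 × 1.561³ = 4.0548em
Difference: 4.0548 − 2.0820 = 1.9728em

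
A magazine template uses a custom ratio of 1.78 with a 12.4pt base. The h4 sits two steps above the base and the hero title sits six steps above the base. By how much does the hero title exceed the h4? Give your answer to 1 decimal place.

355.1pt

Step 2: 12.4 × 1.78² = 39.288pt
Step 6: 12.4 × 1.78⁶ = 394.404pt
Difference: 394.404 − 39.288 = 355.116pt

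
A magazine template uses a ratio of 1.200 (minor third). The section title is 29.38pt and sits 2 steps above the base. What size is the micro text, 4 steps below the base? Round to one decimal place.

29.38 ÷ 1.200⁶ = 29.38 ÷ 2.98598 ≈ 9.839

9.8pt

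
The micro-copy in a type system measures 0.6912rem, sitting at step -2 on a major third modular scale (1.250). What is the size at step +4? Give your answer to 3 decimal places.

2.637rem

0.6912 × 1.250⁶ = 0.6912 × 3.81470 ≈ 2.637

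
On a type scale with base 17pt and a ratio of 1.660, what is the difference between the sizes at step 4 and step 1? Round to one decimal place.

Step 1: 17.0 × 1.660 = 28.220pt
Step 4: 17.0 × 1.660⁴ = 129.087pt
Difference: 129.087 − 28.220 = 100.867pt

100.9pt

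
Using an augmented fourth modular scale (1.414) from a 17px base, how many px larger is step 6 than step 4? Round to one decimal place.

67.9px

Step 4: 17.0 × 1.414⁴ = 67.959px
Step 6: 17.0 × 1.414⁶ = 135.877px
Difference: 135.877 − 67.959 = 67.918px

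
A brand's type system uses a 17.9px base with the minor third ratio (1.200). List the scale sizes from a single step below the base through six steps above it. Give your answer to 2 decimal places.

14.92px, 17.90px, 21.48px, 25.78px, 30.93px, 37.12px, 44.54px, 53.45px

Step -1: 17.9 ÷ 1.200 = 14.92
Step 0: 17.9px
Step 1: 17.9 × 1.200 = 21.48
Step 2: 17.9 × 1.200² = 25.78
Step 3: 17.9 × 1.200³ = 30.93
Step 4: 17.9 × 1.200⁴ = 37.12
Step 5: 17.9 × 1.200⁵ = 44.54
Step 6: 17.9 × 1.200⁶ = 53.45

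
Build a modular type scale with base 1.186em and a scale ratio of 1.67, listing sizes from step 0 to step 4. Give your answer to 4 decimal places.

Step 0: 1.186em
Step 1: 1.186 × 1.67 = 1.9806
Step 2: 1.186 × 1.67² = 3.3076
Step 3: 1.186 × 1.67³ = 5.5238
Step 4: 1.186 × 1.67⁴ = 9.2247

1.1860em, 1.9806em, 3.3076em, 5.5238em, 9.2247em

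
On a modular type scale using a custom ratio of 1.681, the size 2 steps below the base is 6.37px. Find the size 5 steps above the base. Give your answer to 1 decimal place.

6.37 × 1.681⁷ = 6.37 × 37.92923 ≈ 241.609

241.6px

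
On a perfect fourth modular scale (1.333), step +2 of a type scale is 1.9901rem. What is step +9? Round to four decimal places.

14.8828rem

The gap is 9 − (2) = 7 steps, so the factor is 1.333^7.
1.9901 × 1.333⁷ = 1.9901 × 7.47844 ≈ 14.8828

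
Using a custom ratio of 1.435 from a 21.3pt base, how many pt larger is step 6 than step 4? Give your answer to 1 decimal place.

Step 4: 21.3 × 1.435⁴ = 90.321pt
Step 6: 21.3 × 1.435⁶ = 185.991pt
Difference: 185.991 − 90.321 = 95.670pt

95.7pt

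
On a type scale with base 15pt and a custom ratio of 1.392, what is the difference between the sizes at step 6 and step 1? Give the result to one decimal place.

Step 1: 15.0 × 1.392 = 20.880pt
Step 6: 15.0 × 1.392⁶ = 109.126pt
Difference: 109.126 − 20.880 = 88.246pt

88.2pt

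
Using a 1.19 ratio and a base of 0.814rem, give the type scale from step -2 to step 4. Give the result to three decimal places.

0.575rem, 0.684rem, 0.814rem, 0.969rem, 1.153rem, 1.372rem, 1.632rem

Step -2: 0.814 ÷ 1.19² = 0.575
Step -1: 0.814 ÷ 1.19 = 0.684
Step 0: 0.814rem
Step 1: 0.814 × 1.19 = 0.969
Step 2: 0.814 × 1.19² = 1.153
Step 3: 0.814 × 1.19³ = 1.372
Step 4: 0.814 × 1.19⁴ = 1.632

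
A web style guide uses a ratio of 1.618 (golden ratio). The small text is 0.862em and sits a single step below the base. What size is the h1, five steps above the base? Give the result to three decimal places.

Moving from step -1 to step +5 is 6 steps up, so multiply by r⁶.
0.862 × 1.618⁶ = 0.862 × 17.94201 ≈ 15.466

15.466em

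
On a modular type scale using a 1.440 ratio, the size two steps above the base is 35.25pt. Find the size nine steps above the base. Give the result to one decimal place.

452.6pt

35.25 × 1.440⁷ = 35.25 × 12.83918 ≈ 452.581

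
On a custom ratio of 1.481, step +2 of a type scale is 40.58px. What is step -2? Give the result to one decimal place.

8.4px

40.58 ÷ 1.481⁴ = 40.58 ÷ 4.81083 ≈ 8.435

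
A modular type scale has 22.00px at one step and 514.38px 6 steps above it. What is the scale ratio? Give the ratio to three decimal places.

The ratio satisfies 22.00 × r⁶ = 514.38, so r = (514.38 / 22.00)^(1/6).
r = 23.3809^(1/6) ≈ 1.6910

1.691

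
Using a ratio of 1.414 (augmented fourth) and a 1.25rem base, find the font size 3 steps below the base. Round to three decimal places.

Every step multiplies by the scale ratio.
1.25 ÷ 1.414³ = 1.25 ÷ 2.82715 ≈ 0.442

0.442rem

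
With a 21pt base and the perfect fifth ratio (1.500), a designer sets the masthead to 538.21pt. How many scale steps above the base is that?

1.500ⁿ = 538.21 / 21 = 25.6290
n = ln(25.6290) / ln(1.500) = 3.2437 / 0.4055 ≈ 8.00

8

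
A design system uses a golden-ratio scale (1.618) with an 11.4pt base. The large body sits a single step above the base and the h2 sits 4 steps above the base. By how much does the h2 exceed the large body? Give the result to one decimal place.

59.7pt

Step 1: 11.4 × 1.618 = 18.445pt
Step 4: 11.4 × 1.618⁴ = 78.130pt
Difference: 78.130 − 18.445 = 59.685pt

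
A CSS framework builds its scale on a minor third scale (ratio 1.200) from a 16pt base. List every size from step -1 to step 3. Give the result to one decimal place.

Step -1: 16.0 ÷ 1.200 = 13.3
Step 0: 16pt
Step 1: 16.0 × 1.200 = 19.2
Step 2: 16.0 × 1.200² = 23.0
Step 3: 16.0 × 1.200³ = 27.6

13.3pt, 16.0pt, 19.2pt, 23.0pt, 27.6pt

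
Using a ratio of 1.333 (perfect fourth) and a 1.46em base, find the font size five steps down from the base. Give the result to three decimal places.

0.347em

Every step multiplies by the scale ratio.
1.46 ÷ 1.333⁵ = 1.46 ÷ 4.20873 ≈ 0.347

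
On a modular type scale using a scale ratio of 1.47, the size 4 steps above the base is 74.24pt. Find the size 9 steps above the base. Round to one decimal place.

509.6pt

Moving from step +4 to step +9 is 5 steps up, so multiply by r⁵.
74.24 × 1.47⁵ = 74.24 × 6.86415 ≈ 509.594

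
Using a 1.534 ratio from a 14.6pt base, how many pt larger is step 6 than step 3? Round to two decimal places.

137.54pt

Step 3: 14.6 × 1.534³ = 52.7022pt
Step 6: 14.6 × 1.534⁶ = 190.2414pt
Difference: 190.2414 − 52.7022 = 137.5392pt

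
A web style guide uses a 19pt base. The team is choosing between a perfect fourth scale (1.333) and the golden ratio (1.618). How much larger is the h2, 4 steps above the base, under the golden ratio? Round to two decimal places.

70.23pt

Perfect fourth: 19.0 × 1.333⁴ = 59.9894pt
Golden ratio: 19.0 × 1.618⁴ = 130.2170pt
Difference: 130.2170 − 59.9894 = 70.2276pt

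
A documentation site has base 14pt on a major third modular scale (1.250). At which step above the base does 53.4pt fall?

6

1.250ⁿ = 53.4 / 14 = 3.8143
n = ln(3.8143) / ln(1.250) = 1.3388 / 0.2231 ≈ 6.00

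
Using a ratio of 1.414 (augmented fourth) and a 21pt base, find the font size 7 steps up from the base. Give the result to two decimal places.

237.34pt

Each step on a modular scale multiplies by the ratio, so the size n steps from the base is base × ratioⁿ.
21.0 × 1.414⁷ = 21.0 × 11.30175 ≈ 237.34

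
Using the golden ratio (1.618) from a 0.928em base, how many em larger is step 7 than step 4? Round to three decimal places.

20.580em

Step 4: 0.928 × 1.618⁴ = 6.36007em
Step 7: 0.928 × 1.618⁷ = 26.94000em
Difference: 26.94000 − 6.36007 = 20.57993em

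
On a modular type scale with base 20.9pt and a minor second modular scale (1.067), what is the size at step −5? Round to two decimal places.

A modular type scale is a geometric sequence: sizeₙ = base × rⁿ.
20.9 ÷ 1.067⁵ = 20.9 ÷ 1.38300 ≈ 15.11

15.11pt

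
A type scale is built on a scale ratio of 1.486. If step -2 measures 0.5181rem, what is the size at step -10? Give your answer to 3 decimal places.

Moving from step -2 to step -10 is 8 steps down, so divide by r⁸.
0.5181 ÷ 1.486⁸ = 0.5181 ÷ 23.77664 ≈ 0.022

0.022rem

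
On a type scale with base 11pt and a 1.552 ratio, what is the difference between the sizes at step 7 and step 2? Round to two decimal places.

Step 2: 11.0 × 1.552² = 26.4957pt
Step 7: 11.0 × 1.552⁷ = 238.5804pt
Difference: 238.5804 − 26.4957 = 212.0847pt

212.08pt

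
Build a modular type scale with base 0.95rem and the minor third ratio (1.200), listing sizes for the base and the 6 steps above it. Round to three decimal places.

0.950rem, 1.140rem, 1.368rem, 1.642rem, 1.970rem, 2.364rem, 2.837rem

Step 0: 0.95rem
Step 1: 0.95 × 1.200 = 1.140
Step 2: 0.95 × 1.200² = 1.368
Step 3: 0.95 × 1.200³ = 1.642
Step 4: 0.95 × 1.200⁴ = 1.970
Step 5: 0.95 × 1.200⁵ = 2.364
Step 6: 0.95 × 1.200⁶ = 2.837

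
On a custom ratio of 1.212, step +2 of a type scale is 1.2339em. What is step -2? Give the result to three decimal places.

0.572em

The gap is -2 − (2) = -4 steps, so the factor is 1.212^-4.
1.2339 ÷ 1.212⁴ = 1.2339 ÷ 2.15780 ≈ 0.572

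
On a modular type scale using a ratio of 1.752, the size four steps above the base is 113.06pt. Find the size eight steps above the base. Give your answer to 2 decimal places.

1065.23pt

Moving from step +4 to step +8 is 4 steps up, so multiply by r⁴.
113.06 × 1.752⁴ = 113.06 × 9.42185 ≈ 1065.235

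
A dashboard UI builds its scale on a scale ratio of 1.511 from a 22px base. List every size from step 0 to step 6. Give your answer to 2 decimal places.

22.00px, 33.24px, 50.23px, 75.90px, 114.68px, 173.28px, 261.82px

Step 0: 22px
Step 1: 22.0 × 1.511 = 33.24
Step 2: 22.0 × 1.511² = 50.23
Step 3: 22.0 × 1.511³ = 75.90
Step 4: 22.0 × 1.511⁴ = 114.68
Step 5: 22.0 × 1.511⁵ = 173.28
Step 6: 22.0 × 1.511⁶ = 261.82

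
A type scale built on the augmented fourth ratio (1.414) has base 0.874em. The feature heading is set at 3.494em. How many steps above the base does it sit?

1.414ⁿ = 3.494 / 0.874 = 3.9977
n = ln(3.9977) / ln(1.414) = 1.3857 / 0.3464 ≈ 4.00

4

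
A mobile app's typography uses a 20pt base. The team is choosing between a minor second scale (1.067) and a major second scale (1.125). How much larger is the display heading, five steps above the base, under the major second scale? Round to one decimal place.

Minor second: 20.0 × 1.067⁵ = 27.660pt
Major second: 20.0 × 1.125⁵ = 36.041pt
Difference: 36.041 − 27.660 = 8.381pt

8.4pt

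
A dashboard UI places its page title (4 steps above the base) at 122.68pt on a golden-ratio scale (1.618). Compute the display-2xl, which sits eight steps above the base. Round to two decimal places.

122.68 × 1.618⁴ = 122.68 × 6.85353 ≈ 840.791

840.79pt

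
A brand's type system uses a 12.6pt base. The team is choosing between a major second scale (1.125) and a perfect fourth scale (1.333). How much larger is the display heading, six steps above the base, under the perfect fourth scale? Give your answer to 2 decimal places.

45.15pt

Major second: 12.6 × 1.125⁶ = 25.5438pt
Perfect fourth: 12.6 × 1.333⁶ = 70.6889pt
Difference: 70.6889 − 25.5438 = 45.1451pt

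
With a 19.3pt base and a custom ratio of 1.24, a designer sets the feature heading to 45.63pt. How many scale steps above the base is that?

1.24ⁿ = 45.63 / 19.3 = 2.3642
n = ln(2.3642) / ln(1.24) = 0.8605 / 0.2151 ≈ 4.00

4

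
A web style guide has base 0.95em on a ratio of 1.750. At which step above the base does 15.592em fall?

1.750ⁿ = 15.592 / 0.95 = 16.4126
n = ln(16.4126) / ln(1.750) = 2.7981 / 0.5596 ≈ 5.00

5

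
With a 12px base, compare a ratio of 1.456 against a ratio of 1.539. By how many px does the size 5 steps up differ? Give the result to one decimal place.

25.1px

At 1.456: 12.0 × 1.456⁵ = 78.521px
At 1.539: 12.0 × 1.539⁵ = 103.603px
Difference: 103.603 − 78.521 = 25.082px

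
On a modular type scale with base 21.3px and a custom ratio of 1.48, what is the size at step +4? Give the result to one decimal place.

21.3 × 1.48⁴ = 21.3 × 4.79785 ≈ 102.19

102.2px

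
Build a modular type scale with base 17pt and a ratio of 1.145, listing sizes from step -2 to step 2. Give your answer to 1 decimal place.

13.0pt, 14.8pt, 17.0pt, 19.5pt, 22.3pt

Step -2: 17.0 ÷ 1.145² = 13.0
Step -1: 17.0 ÷ 1.145 = 14.8
Step 0: 17pt
Step 1: 17.0 × 1.145 = 19.5
Step 2: 17.0 × 1.145² = 22.3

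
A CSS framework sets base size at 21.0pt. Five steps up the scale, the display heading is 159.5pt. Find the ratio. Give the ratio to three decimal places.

The ratio satisfies 21.0 × r⁵ = 159.5, so r = (159.5 / 21.0)^(1/5).
r = 7.5952^(1/5) ≈ 1.5001

1.500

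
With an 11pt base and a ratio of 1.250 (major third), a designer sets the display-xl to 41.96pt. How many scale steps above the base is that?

1.250ⁿ = 41.96 / 11 = 3.8145
n = ln(3.8145) / ln(1.250) = 1.3388 / 0.2231 ≈ 6.00

6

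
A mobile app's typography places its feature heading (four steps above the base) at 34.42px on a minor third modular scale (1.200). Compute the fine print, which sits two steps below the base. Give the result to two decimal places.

34.42 ÷ 1.200⁶ = 34.42 ÷ 2.98598 ≈ 11.527

11.53px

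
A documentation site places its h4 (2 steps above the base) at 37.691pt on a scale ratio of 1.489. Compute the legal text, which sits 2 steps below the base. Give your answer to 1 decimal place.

7.7pt

Moving from step +2 to step -2 is 4 steps down, so divide by r⁴.
37.691 ÷ 1.489⁴ = 37.691 ÷ 4.91563 ≈ 7.668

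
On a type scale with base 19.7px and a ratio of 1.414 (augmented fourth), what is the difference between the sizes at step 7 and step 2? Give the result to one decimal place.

183.3px

Step 2: 19.7 × 1.414² = 39.388px
Step 7: 19.7 × 1.414⁷ = 222.645px
Difference: 222.645 − 39.388 = 183.257px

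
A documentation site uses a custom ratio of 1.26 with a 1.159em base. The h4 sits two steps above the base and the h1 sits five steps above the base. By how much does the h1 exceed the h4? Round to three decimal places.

Step 2: 1.159 × 1.26² = 1.84003em
Step 5: 1.159 × 1.26⁵ = 3.68075em
Difference: 3.68075 − 1.84003 = 1.84072em

1.841em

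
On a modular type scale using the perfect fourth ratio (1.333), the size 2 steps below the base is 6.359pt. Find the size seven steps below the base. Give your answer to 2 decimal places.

6.359 ÷ 1.333⁵ = 6.359 ÷ 4.20873 ≈ 1.511

1.51pt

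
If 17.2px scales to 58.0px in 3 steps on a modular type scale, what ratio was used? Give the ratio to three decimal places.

The ratio satisfies 17.2 × r³ = 58.0, so r = (58.0 / 17.2)^(1/3).
r = 3.3721^(1/3) ≈ 1.4996

1.500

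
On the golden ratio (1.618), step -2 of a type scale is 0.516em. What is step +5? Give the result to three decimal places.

14.980em

0.516 × 1.618⁷ = 0.516 × 29.03017 ≈ 14.980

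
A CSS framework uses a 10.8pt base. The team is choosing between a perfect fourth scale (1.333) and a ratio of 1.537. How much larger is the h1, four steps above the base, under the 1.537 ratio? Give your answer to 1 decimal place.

26.2pt

Perfect fourth: 10.8 × 1.333⁴ = 34.099pt
At 1.537: 10.8 × 1.537⁴ = 60.273pt
Difference: 60.273 − 34.099 = 26.174pt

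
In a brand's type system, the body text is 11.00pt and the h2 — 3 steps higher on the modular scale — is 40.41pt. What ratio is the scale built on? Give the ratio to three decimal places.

The ratio satisfies 11.00 × r³ = 40.41, so r = (40.41 / 11.00)^(1/3).
r = 3.6736^(1/3) ≈ 1.5430

1.543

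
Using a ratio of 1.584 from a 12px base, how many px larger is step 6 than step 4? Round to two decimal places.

114.00px

Step 4: 12.0 × 1.584⁴ = 75.5443px
Step 6: 12.0 × 1.584⁶ = 189.5450px
Difference: 189.5450 − 75.5443 = 114.0007px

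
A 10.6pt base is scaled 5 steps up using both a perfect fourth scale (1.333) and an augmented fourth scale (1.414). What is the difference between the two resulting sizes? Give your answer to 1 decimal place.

Perfect fourth: 10.6 × 1.333⁵ = 44.613pt
Augmented fourth: 10.6 × 1.414⁵ = 59.917pt
Difference: 59.917 − 44.613 = 15.304pt

15.3pt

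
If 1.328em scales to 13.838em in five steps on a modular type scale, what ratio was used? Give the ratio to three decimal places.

1.598

r⁵ = 13.838 / 1.328, so r = (13.838/1.328)^(1/5).
r = 10.4202^(1/5) ≈ 1.5980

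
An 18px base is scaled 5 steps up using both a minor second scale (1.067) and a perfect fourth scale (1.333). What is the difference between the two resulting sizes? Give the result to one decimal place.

50.9px

Minor second: 18.0 × 1.067⁵ = 24.894px
Perfect fourth: 18.0 × 1.333⁵ = 75.757px
Difference: 75.757 − 24.894 = 50.863px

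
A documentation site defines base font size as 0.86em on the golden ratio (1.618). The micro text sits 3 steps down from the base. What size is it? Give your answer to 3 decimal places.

0.203em

0.86 ÷ 1.618³ = 0.86 ÷ 4.23580 ≈ 0.203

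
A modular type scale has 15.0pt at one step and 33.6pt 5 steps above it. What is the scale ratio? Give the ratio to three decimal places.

1.175

r⁵ = 33.6 / 15.0, so r = (33.6/15.0)^(1/5).
r = 2.2400^(1/5) ≈ 1.1750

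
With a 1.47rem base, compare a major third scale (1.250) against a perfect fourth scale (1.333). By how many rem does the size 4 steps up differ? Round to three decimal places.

1.052rem

Major third: 1.47 × 1.250⁴ = 3.58887rem
Perfect fourth: 1.47 × 1.333⁴ = 4.64128rem
Difference: 4.64128 − 3.58887 = 1.05241rem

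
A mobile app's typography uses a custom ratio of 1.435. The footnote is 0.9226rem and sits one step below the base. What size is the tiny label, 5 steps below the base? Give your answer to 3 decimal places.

0.218rem

Moving from step -1 to step -5 is 4 steps down, so divide by r⁴.
0.9226 ÷ 1.435⁴ = 0.9226 ÷ 4.24041 ≈ 0.218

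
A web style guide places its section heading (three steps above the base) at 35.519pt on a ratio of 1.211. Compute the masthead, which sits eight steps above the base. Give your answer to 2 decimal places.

35.519 × 1.211⁵ = 35.519 × 2.60448 ≈ 92.508

92.51pt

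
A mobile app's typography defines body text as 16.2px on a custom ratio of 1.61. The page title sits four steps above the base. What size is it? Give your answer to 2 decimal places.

Every step multiplies by the scale ratio.
16.2 × 1.61⁴ = 16.2 × 6.71898 ≈ 108.85

108.85px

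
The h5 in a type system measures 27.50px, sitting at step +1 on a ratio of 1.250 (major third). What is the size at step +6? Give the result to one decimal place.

83.9px

Moving from step +1 to step +6 is 5 steps up, so multiply by r⁵.
27.50 × 1.250⁵ = 27.50 × 3.05176 ≈ 83.923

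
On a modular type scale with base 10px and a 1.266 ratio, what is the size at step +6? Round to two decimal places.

41.17px

A modular type scale is a geometric sequence: sizeₙ = base × rⁿ.
10.0 × 1.266⁶ = 10.0 × 4.11720 ≈ 41.17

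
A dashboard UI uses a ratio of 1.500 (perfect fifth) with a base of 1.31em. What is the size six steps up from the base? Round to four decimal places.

1.31 × 1.500⁶ = 1.31 × 11.39062 ≈ 14.9217

14.9217em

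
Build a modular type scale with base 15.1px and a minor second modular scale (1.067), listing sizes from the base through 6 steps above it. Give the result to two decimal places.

Step 0: 15.1px
Step 1: 15.1 × 1.067 = 16.11
Step 2: 15.1 × 1.067² = 17.19
Step 3: 15.1 × 1.067³ = 18.34
Step 4: 15.1 × 1.067⁴ = 19.57
Step 5: 15.1 × 1.067⁵ = 20.88
Step 6: 15.1 × 1.067⁶ = 22.28

15.10px, 16.11px, 17.19px, 18.34px, 19.57px, 20.88px, 22.28px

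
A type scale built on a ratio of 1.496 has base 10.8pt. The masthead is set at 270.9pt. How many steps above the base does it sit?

1.496ⁿ = 270.9 / 10.8 = 25.0833
n = ln(25.0833) / ln(1.496) = 3.2222 / 0.4028 ≈ 8.00

8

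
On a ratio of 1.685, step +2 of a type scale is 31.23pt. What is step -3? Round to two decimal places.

31.23 ÷ 1.685⁵ = 31.23 ÷ 13.58312 ≈ 2.299

2.30pt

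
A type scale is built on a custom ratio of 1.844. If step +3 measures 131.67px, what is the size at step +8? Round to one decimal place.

Moving from step +3 to step +8 is 5 steps up, so multiply by r⁵.
131.67 × 1.844⁵ = 131.67 × 21.32085 ≈ 2807.317

2807.3px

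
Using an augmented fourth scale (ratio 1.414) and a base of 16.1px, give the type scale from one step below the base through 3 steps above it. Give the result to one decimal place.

11.4px, 16.1px, 22.8px, 32.2px, 45.5px

Step -1: 16.1 ÷ 1.414 = 11.4
Step 0: 16.1px
Step 1: 16.1 × 1.414 = 22.8
Step 2: 16.1 × 1.414² = 32.2
Step 3: 16.1 × 1.414³ = 45.5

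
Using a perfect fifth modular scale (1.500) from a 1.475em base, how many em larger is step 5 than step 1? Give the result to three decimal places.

Step 1: 1.475 × 1.500 = 2.21250em
Step 5: 1.475 × 1.500⁵ = 11.20078em
Difference: 11.20078 − 2.21250 = 8.98828em

8.988em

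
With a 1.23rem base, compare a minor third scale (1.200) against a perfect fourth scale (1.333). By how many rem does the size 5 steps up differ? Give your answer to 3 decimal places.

Minor third: 1.23 × 1.200⁵ = 3.06063rem
Perfect fourth: 1.23 × 1.333⁵ = 5.17673rem
Difference: 5.17673 − 3.06063 = 2.11610rem

2.116rem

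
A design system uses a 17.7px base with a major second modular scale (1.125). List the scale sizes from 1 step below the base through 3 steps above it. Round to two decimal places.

Step -1: 17.7 ÷ 1.125 = 15.73
Step 0: 17.7px
Step 1: 17.7 × 1.125 = 19.91
Step 2: 17.7 × 1.125² = 22.40
Step 3: 17.7 × 1.125³ = 25.20

15.73px, 17.70px, 19.91px, 22.40px, 25.20px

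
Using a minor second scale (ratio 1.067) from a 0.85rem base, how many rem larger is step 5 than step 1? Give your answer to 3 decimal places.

Step 1: 0.85 × 1.067 = 0.90695rem
Step 5: 0.85 × 1.067⁵ = 1.17555rem
Difference: 1.17555 − 0.90695 = 0.26860rem

0.269rem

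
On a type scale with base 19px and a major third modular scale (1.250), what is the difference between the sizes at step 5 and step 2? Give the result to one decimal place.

28.3px

Step 2: 19.0 × 1.250² = 29.688px
Step 5: 19.0 × 1.250⁵ = 57.983px
Difference: 57.983 − 29.688 = 28.295px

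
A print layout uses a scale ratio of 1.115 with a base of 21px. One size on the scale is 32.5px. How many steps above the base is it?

1.115ⁿ = 32.5 / 21 = 1.5476
n = ln(1.5476) / ln(1.115) = 0.4367 / 0.1089 ≈ 4.01

4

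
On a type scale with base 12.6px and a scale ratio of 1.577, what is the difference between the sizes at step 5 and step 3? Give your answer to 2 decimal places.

Step 3: 12.6 × 1.577³ = 49.4158px
Step 5: 12.6 × 1.577⁵ = 122.8935px
Difference: 122.8935 − 49.4158 = 73.4777px

73.48px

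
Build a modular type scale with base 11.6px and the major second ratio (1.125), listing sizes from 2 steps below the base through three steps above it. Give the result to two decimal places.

Step -2: 11.6 ÷ 1.125² = 9.17
Step -1: 11.6 ÷ 1.125 = 10.31
Step 0: 11.6px
Step 1: 11.6 × 1.125 = 13.05
Step 2: 11.6 × 1.125² = 14.68
Step 3: 11.6 × 1.125³ = 16.52

9.17px, 10.31px, 11.60px, 13.05px, 14.68px, 16.52px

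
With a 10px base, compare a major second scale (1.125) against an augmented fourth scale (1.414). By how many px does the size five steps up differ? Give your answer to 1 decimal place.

Major second: 10.0 × 1.125⁵ = 18.020px
Augmented fourth: 10.0 × 1.414⁵ = 56.526px
Difference: 56.526 − 18.020 = 38.506px

38.5px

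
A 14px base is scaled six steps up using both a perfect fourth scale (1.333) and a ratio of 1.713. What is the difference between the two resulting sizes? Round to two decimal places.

275.19px

Perfect fourth: 14.0 × 1.333⁶ = 78.5433px
At 1.713: 14.0 × 1.713⁶ = 353.7303px
Difference: 353.7303 − 78.5433 = 275.1870px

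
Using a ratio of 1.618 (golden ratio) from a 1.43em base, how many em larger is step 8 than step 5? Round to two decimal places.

Step 5: 1.43 × 1.618⁵ = 15.8573em
Step 8: 1.43 × 1.618⁸ = 67.1683em
Difference: 67.1683 − 15.8573 = 51.3110em

51.31em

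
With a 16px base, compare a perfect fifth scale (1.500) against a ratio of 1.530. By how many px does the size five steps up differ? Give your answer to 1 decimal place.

12.6px

Perfect fifth: 16.0 × 1.500⁵ = 121.500px
At 1.530: 16.0 × 1.530⁵ = 134.146px
Difference: 134.146 − 121.500 = 12.646px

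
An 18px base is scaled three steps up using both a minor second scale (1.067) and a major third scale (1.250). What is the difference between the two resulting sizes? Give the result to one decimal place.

13.3px

Minor second: 18.0 × 1.067³ = 21.866px
Major third: 18.0 × 1.250³ = 35.156px
Difference: 35.156 − 21.866 = 13.290px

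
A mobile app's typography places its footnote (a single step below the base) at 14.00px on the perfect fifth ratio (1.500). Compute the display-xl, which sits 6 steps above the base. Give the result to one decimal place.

Moving from step -1 to step +6 is 7 steps up, so multiply by r⁷.
14.00 × 1.500⁷ = 14.00 × 17.08594 ≈ 239.203

239.2px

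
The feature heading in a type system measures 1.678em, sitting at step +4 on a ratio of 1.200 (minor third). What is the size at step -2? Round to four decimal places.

The gap is -2 − (4) = -6 steps, so the factor is 1.200^-6.
1.678 ÷ 1.200⁶ = 1.678 ÷ 2.98598 ≈ 0.5620

0.5620em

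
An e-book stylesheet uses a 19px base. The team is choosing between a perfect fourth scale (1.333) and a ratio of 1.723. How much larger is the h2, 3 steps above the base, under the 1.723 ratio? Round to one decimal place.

52.2px

Perfect fourth: 19.0 × 1.333³ = 45.003px
At 1.723: 19.0 × 1.723³ = 97.187px
Difference: 97.187 − 45.003 = 52.184px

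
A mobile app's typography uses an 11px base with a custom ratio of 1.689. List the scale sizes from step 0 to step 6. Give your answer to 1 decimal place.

11.0px, 18.6px, 31.4px, 53.0px, 89.5px, 151.2px, 255.4px

Step 0: 11px
Step 1: 11.0 × 1.689 = 18.6
Step 2: 11.0 × 1.689² = 31.4
Step 3: 11.0 × 1.689³ = 53.0
Step 4: 11.0 × 1.689⁴ = 89.5
Step 5: 11.0 × 1.689⁵ = 151.2
Step 6: 11.0 × 1.689⁶ = 255.4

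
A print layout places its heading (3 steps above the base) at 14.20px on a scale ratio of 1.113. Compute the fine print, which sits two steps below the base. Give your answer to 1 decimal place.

The gap is -2 − (3) = -5 steps, so the factor is 1.113^-5.
14.20 ÷ 1.113⁵ = 14.20 ÷ 1.70795 ≈ 8.314

8.3px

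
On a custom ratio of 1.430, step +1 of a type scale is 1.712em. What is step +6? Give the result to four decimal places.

10.2373em

Moving from step +1 to step +6 is 5 steps up, so multiply by r⁵.
1.712 × 1.430⁵ = 1.712 × 5.97971 ≈ 10.2373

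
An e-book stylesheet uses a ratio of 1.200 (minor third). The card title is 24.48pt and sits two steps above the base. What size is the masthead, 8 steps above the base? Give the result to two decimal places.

24.48 × 1.200⁶ = 24.48 × 2.98598 ≈ 73.097

73.10pt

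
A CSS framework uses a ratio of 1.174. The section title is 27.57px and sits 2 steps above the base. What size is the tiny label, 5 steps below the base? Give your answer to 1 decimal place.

27.57 ÷ 1.174⁷ = 27.57 ÷ 3.07381 ≈ 8.969

9.0px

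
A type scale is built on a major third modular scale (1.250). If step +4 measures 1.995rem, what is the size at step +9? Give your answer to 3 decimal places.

1.995 × 1.250⁵ = 1.995 × 3.05176 ≈ 6.088

6.088rem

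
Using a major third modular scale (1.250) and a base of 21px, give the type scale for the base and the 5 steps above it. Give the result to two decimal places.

21.00px, 26.25px, 32.81px, 41.02px, 51.27px, 64.09px

Step 0: 21px
Step 1: 21.0 × 1.250 = 26.25
Step 2: 21.0 × 1.250² = 32.81
Step 3: 21.0 × 1.250³ = 41.02
Step 4: 21.0 × 1.250⁴ = 51.27
Step 5: 21.0 × 1.250⁵ = 64.09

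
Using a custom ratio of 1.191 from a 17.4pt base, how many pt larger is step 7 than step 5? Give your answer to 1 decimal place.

Step 5: 17.4 × 1.191⁵ = 41.697pt
Step 7: 17.4 × 1.191⁷ = 59.147pt
Difference: 59.147 − 41.697 = 17.450pt

17.4pt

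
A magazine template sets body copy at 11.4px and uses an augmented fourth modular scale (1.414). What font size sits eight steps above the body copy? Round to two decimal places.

Each step on a modular scale multiplies by the ratio, so the size n steps from the base is base × ratioⁿ.
11.4 × 1.414⁸ = 11.4 × 15.98068 ≈ 182.18

182.18px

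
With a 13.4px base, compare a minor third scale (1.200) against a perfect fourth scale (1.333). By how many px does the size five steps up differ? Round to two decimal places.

Minor third: 13.4 × 1.200⁵ = 33.3435px
Perfect fourth: 13.4 × 1.333⁵ = 56.3969px
Difference: 56.3969 − 33.3435 = 23.0534px

23.05px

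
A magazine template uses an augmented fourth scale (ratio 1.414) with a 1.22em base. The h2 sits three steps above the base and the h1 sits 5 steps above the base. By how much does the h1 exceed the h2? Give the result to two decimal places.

Step 3: 1.22 × 1.414³ = 3.4491em
Step 5: 1.22 × 1.414⁵ = 6.8962em
Difference: 6.8962 − 3.4491 = 3.4471em

3.45em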